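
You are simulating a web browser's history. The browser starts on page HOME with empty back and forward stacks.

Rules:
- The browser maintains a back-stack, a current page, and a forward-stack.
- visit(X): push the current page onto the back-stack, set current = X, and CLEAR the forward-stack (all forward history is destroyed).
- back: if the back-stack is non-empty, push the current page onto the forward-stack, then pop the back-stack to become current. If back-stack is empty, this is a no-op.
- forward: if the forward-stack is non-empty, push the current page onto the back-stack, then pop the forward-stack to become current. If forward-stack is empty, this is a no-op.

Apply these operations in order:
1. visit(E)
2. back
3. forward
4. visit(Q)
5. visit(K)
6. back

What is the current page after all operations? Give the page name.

Answer: Q

Derivation:
After 1 (visit(E)): cur=E back=1 fwd=0
After 2 (back): cur=HOME back=0 fwd=1
After 3 (forward): cur=E back=1 fwd=0
After 4 (visit(Q)): cur=Q back=2 fwd=0
After 5 (visit(K)): cur=K back=3 fwd=0
After 6 (back): cur=Q back=2 fwd=1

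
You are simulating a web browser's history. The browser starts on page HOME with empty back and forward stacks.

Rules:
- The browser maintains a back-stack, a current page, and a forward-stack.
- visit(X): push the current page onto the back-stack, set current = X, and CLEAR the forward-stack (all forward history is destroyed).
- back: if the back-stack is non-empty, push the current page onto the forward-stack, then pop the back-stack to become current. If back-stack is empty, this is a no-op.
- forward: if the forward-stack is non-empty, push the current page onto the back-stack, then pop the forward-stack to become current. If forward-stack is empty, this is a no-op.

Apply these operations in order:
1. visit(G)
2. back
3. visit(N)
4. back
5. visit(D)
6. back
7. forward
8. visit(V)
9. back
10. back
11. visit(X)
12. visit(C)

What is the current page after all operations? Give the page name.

After 1 (visit(G)): cur=G back=1 fwd=0
After 2 (back): cur=HOME back=0 fwd=1
After 3 (visit(N)): cur=N back=1 fwd=0
After 4 (back): cur=HOME back=0 fwd=1
After 5 (visit(D)): cur=D back=1 fwd=0
After 6 (back): cur=HOME back=0 fwd=1
After 7 (forward): cur=D back=1 fwd=0
After 8 (visit(V)): cur=V back=2 fwd=0
After 9 (back): cur=D back=1 fwd=1
After 10 (back): cur=HOME back=0 fwd=2
After 11 (visit(X)): cur=X back=1 fwd=0
After 12 (visit(C)): cur=C back=2 fwd=0

Answer: C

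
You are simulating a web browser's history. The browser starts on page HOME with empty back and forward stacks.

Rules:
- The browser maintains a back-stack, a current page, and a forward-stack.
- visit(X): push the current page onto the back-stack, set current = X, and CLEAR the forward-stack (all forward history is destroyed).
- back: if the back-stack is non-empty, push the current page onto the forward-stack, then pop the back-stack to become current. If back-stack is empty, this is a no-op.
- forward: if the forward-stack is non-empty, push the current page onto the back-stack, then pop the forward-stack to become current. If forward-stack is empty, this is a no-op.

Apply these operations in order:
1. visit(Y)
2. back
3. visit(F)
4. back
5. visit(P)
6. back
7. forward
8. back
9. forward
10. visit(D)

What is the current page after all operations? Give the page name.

Answer: D

Derivation:
After 1 (visit(Y)): cur=Y back=1 fwd=0
After 2 (back): cur=HOME back=0 fwd=1
After 3 (visit(F)): cur=F back=1 fwd=0
After 4 (back): cur=HOME back=0 fwd=1
After 5 (visit(P)): cur=P back=1 fwd=0
After 6 (back): cur=HOME back=0 fwd=1
After 7 (forward): cur=P back=1 fwd=0
After 8 (back): cur=HOME back=0 fwd=1
After 9 (forward): cur=P back=1 fwd=0
After 10 (visit(D)): cur=D back=2 fwd=0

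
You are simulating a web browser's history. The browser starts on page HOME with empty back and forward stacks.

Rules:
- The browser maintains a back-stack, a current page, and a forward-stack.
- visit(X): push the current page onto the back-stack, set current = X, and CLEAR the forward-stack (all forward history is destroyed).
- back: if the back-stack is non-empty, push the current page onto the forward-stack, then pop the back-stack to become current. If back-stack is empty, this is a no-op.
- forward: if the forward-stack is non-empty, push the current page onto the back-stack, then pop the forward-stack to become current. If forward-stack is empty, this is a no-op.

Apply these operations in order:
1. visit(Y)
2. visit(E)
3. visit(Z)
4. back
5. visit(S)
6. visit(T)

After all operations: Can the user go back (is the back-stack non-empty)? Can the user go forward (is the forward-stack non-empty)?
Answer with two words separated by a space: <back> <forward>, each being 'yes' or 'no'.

Answer: yes no

Derivation:
After 1 (visit(Y)): cur=Y back=1 fwd=0
After 2 (visit(E)): cur=E back=2 fwd=0
After 3 (visit(Z)): cur=Z back=3 fwd=0
After 4 (back): cur=E back=2 fwd=1
After 5 (visit(S)): cur=S back=3 fwd=0
After 6 (visit(T)): cur=T back=4 fwd=0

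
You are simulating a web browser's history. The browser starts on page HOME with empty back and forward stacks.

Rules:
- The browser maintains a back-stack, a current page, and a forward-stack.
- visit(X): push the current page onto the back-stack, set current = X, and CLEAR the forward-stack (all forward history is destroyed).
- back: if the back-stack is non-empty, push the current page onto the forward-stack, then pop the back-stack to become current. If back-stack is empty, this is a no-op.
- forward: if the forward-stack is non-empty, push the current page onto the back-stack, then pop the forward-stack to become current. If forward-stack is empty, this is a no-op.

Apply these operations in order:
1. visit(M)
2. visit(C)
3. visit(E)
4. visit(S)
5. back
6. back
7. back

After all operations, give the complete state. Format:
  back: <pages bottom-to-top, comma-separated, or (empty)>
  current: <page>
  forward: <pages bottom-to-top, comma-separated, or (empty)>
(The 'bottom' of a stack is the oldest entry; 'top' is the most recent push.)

Answer: back: HOME
current: M
forward: S,E,C

Derivation:
After 1 (visit(M)): cur=M back=1 fwd=0
After 2 (visit(C)): cur=C back=2 fwd=0
After 3 (visit(E)): cur=E back=3 fwd=0
After 4 (visit(S)): cur=S back=4 fwd=0
After 5 (back): cur=E back=3 fwd=1
After 6 (back): cur=C back=2 fwd=2
After 7 (back): cur=M back=1 fwd=3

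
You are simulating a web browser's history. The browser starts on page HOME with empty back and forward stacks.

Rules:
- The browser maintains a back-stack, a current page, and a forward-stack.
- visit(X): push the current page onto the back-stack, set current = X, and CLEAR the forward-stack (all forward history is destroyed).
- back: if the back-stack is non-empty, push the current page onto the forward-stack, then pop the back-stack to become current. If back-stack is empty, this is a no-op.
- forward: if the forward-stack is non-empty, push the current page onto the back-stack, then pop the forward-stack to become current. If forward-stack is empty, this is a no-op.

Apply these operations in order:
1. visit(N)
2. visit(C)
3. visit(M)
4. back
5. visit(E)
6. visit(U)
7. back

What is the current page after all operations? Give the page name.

Answer: E

Derivation:
After 1 (visit(N)): cur=N back=1 fwd=0
After 2 (visit(C)): cur=C back=2 fwd=0
After 3 (visit(M)): cur=M back=3 fwd=0
After 4 (back): cur=C back=2 fwd=1
After 5 (visit(E)): cur=E back=3 fwd=0
After 6 (visit(U)): cur=U back=4 fwd=0
After 7 (back): cur=E back=3 fwd=1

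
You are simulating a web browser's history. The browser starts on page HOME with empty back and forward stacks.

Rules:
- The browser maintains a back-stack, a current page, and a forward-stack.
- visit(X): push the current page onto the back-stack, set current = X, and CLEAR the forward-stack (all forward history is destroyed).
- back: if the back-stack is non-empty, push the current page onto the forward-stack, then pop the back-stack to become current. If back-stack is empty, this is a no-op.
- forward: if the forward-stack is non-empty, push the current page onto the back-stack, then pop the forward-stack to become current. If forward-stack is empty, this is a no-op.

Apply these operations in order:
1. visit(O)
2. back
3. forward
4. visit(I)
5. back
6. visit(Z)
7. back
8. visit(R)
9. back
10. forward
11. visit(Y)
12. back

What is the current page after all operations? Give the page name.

Answer: R

Derivation:
After 1 (visit(O)): cur=O back=1 fwd=0
After 2 (back): cur=HOME back=0 fwd=1
After 3 (forward): cur=O back=1 fwd=0
After 4 (visit(I)): cur=I back=2 fwd=0
After 5 (back): cur=O back=1 fwd=1
After 6 (visit(Z)): cur=Z back=2 fwd=0
After 7 (back): cur=O back=1 fwd=1
After 8 (visit(R)): cur=R back=2 fwd=0
After 9 (back): cur=O back=1 fwd=1
After 10 (forward): cur=R back=2 fwd=0
After 11 (visit(Y)): cur=Y back=3 fwd=0
After 12 (back): cur=R back=2 fwd=1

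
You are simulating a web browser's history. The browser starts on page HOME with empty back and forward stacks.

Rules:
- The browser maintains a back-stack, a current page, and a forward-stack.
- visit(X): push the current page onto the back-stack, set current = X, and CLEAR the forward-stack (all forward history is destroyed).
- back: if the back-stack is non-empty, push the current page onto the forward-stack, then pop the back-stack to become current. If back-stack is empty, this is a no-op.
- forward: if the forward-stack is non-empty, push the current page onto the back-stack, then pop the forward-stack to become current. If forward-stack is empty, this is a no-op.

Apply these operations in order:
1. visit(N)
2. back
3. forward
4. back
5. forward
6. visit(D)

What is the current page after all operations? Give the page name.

Answer: D

Derivation:
After 1 (visit(N)): cur=N back=1 fwd=0
After 2 (back): cur=HOME back=0 fwd=1
After 3 (forward): cur=N back=1 fwd=0
After 4 (back): cur=HOME back=0 fwd=1
After 5 (forward): cur=N back=1 fwd=0
After 6 (visit(D)): cur=D back=2 fwd=0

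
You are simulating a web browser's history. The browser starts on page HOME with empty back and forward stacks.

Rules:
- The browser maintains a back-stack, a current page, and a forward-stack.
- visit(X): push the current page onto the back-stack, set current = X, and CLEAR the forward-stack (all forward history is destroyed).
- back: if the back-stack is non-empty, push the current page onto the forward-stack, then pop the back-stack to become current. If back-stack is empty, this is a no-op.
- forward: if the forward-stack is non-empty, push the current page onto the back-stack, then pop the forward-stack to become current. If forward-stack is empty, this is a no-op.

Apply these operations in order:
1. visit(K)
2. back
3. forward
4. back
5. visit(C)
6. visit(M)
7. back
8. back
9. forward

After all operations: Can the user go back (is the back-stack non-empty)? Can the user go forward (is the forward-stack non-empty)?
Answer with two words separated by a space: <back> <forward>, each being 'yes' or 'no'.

After 1 (visit(K)): cur=K back=1 fwd=0
After 2 (back): cur=HOME back=0 fwd=1
After 3 (forward): cur=K back=1 fwd=0
After 4 (back): cur=HOME back=0 fwd=1
After 5 (visit(C)): cur=C back=1 fwd=0
After 6 (visit(M)): cur=M back=2 fwd=0
After 7 (back): cur=C back=1 fwd=1
After 8 (back): cur=HOME back=0 fwd=2
After 9 (forward): cur=C back=1 fwd=1

Answer: yes yes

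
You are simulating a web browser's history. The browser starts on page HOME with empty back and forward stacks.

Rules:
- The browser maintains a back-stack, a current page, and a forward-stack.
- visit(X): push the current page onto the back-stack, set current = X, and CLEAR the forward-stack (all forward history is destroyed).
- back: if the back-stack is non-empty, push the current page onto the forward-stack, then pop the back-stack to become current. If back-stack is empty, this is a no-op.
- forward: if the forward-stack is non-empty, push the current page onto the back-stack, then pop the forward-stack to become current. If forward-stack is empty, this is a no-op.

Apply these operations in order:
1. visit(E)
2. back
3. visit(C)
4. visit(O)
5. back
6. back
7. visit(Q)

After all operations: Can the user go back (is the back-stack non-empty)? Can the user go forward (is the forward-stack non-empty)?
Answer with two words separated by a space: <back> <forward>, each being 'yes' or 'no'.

Answer: yes no

Derivation:
After 1 (visit(E)): cur=E back=1 fwd=0
After 2 (back): cur=HOME back=0 fwd=1
After 3 (visit(C)): cur=C back=1 fwd=0
After 4 (visit(O)): cur=O back=2 fwd=0
After 5 (back): cur=C back=1 fwd=1
After 6 (back): cur=HOME back=0 fwd=2
After 7 (visit(Q)): cur=Q back=1 fwd=0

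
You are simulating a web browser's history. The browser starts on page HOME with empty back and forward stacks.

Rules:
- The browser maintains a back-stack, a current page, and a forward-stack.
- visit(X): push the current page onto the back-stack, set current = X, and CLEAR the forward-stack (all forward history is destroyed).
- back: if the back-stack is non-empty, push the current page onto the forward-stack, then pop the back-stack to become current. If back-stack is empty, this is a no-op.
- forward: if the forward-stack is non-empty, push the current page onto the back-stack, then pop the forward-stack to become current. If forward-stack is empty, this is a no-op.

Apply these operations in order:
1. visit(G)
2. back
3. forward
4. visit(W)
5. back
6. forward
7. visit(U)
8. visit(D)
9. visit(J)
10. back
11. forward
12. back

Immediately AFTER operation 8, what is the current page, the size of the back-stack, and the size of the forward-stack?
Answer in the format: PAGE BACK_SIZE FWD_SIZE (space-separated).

After 1 (visit(G)): cur=G back=1 fwd=0
After 2 (back): cur=HOME back=0 fwd=1
After 3 (forward): cur=G back=1 fwd=0
After 4 (visit(W)): cur=W back=2 fwd=0
After 5 (back): cur=G back=1 fwd=1
After 6 (forward): cur=W back=2 fwd=0
After 7 (visit(U)): cur=U back=3 fwd=0
After 8 (visit(D)): cur=D back=4 fwd=0

D 4 0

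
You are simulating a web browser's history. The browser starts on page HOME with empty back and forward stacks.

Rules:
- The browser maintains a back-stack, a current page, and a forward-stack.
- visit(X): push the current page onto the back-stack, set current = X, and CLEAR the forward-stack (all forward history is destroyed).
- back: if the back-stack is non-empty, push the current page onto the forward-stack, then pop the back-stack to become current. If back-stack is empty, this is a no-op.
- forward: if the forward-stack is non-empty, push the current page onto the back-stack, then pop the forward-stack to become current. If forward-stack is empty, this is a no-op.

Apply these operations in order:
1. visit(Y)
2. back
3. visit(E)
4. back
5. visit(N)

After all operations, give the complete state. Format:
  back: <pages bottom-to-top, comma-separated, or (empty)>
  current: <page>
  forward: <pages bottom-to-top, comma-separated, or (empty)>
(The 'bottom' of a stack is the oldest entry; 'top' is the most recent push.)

After 1 (visit(Y)): cur=Y back=1 fwd=0
After 2 (back): cur=HOME back=0 fwd=1
After 3 (visit(E)): cur=E back=1 fwd=0
After 4 (back): cur=HOME back=0 fwd=1
After 5 (visit(N)): cur=N back=1 fwd=0

Answer: back: HOME
current: N
forward: (empty)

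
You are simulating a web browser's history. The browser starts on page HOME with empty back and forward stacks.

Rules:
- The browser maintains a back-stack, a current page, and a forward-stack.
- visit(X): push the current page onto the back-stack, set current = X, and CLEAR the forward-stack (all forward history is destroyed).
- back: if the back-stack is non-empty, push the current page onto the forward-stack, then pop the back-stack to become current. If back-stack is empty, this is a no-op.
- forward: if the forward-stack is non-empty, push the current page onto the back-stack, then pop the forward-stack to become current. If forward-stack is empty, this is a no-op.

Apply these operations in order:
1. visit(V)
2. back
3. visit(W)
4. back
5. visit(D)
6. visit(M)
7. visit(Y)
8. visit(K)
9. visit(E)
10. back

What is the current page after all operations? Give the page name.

Answer: K

Derivation:
After 1 (visit(V)): cur=V back=1 fwd=0
After 2 (back): cur=HOME back=0 fwd=1
After 3 (visit(W)): cur=W back=1 fwd=0
After 4 (back): cur=HOME back=0 fwd=1
After 5 (visit(D)): cur=D back=1 fwd=0
After 6 (visit(M)): cur=M back=2 fwd=0
After 7 (visit(Y)): cur=Y back=3 fwd=0
After 8 (visit(K)): cur=K back=4 fwd=0
After 9 (visit(E)): cur=E back=5 fwd=0
After 10 (back): cur=K back=4 fwd=1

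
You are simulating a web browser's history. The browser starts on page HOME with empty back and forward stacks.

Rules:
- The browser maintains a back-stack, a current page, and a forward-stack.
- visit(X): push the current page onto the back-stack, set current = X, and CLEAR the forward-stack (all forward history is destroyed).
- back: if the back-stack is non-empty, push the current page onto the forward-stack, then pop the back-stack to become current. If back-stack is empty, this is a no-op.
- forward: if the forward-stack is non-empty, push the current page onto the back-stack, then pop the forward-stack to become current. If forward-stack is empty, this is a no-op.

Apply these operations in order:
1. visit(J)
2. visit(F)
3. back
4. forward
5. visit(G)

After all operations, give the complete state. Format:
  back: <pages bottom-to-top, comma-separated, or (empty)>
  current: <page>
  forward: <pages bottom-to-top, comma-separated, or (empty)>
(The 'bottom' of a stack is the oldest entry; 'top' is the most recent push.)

Answer: back: HOME,J,F
current: G
forward: (empty)

Derivation:
After 1 (visit(J)): cur=J back=1 fwd=0
After 2 (visit(F)): cur=F back=2 fwd=0
After 3 (back): cur=J back=1 fwd=1
After 4 (forward): cur=F back=2 fwd=0
After 5 (visit(G)): cur=G back=3 fwd=0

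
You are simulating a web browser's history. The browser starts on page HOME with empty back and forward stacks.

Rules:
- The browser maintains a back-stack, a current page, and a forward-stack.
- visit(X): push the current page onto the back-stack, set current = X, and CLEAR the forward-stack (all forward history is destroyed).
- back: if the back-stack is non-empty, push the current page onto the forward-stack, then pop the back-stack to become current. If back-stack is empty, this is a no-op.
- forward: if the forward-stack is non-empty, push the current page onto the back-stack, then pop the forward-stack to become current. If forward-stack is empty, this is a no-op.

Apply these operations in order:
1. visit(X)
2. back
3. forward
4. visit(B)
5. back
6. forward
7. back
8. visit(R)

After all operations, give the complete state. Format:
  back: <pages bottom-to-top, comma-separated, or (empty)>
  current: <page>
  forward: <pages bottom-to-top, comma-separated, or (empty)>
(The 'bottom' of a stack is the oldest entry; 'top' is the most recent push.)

Answer: back: HOME,X
current: R
forward: (empty)

Derivation:
After 1 (visit(X)): cur=X back=1 fwd=0
After 2 (back): cur=HOME back=0 fwd=1
After 3 (forward): cur=X back=1 fwd=0
After 4 (visit(B)): cur=B back=2 fwd=0
After 5 (back): cur=X back=1 fwd=1
After 6 (forward): cur=B back=2 fwd=0
After 7 (back): cur=X back=1 fwd=1
After 8 (visit(R)): cur=R back=2 fwd=0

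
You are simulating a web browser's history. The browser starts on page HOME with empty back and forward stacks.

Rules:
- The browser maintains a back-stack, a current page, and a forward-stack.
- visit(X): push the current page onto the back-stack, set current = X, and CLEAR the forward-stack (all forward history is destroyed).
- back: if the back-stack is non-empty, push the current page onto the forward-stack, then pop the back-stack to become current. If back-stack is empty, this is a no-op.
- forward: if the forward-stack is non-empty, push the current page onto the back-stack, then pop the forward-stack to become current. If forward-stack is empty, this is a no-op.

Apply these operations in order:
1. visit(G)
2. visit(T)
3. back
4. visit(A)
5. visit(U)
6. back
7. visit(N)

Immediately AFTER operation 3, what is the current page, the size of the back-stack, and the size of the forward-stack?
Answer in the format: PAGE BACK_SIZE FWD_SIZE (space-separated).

After 1 (visit(G)): cur=G back=1 fwd=0
After 2 (visit(T)): cur=T back=2 fwd=0
After 3 (back): cur=G back=1 fwd=1

G 1 1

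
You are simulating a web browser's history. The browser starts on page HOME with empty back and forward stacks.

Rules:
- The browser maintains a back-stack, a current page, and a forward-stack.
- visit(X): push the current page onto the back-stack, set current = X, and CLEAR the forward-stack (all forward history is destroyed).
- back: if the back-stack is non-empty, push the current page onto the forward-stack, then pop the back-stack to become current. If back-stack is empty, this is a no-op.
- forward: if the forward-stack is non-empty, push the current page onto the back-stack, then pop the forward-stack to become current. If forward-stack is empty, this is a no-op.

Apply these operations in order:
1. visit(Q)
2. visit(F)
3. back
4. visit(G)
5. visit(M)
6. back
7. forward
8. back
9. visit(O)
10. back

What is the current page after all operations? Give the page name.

After 1 (visit(Q)): cur=Q back=1 fwd=0
After 2 (visit(F)): cur=F back=2 fwd=0
After 3 (back): cur=Q back=1 fwd=1
After 4 (visit(G)): cur=G back=2 fwd=0
After 5 (visit(M)): cur=M back=3 fwd=0
After 6 (back): cur=G back=2 fwd=1
After 7 (forward): cur=M back=3 fwd=0
After 8 (back): cur=G back=2 fwd=1
After 9 (visit(O)): cur=O back=3 fwd=0
After 10 (back): cur=G back=2 fwd=1

Answer: G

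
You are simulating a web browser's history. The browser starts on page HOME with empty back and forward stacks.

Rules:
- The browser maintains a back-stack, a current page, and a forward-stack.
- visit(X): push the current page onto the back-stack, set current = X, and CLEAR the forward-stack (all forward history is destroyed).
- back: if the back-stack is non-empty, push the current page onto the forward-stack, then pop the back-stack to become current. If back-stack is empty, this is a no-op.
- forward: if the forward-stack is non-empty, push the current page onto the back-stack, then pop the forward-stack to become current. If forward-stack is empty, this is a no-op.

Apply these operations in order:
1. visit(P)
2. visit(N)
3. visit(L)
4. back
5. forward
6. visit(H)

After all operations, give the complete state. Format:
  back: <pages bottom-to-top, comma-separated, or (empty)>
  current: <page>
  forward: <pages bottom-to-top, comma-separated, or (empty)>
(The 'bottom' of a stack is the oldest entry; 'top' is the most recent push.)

Answer: back: HOME,P,N,L
current: H
forward: (empty)

Derivation:
After 1 (visit(P)): cur=P back=1 fwd=0
After 2 (visit(N)): cur=N back=2 fwd=0
After 3 (visit(L)): cur=L back=3 fwd=0
After 4 (back): cur=N back=2 fwd=1
After 5 (forward): cur=L back=3 fwd=0
After 6 (visit(H)): cur=H back=4 fwd=0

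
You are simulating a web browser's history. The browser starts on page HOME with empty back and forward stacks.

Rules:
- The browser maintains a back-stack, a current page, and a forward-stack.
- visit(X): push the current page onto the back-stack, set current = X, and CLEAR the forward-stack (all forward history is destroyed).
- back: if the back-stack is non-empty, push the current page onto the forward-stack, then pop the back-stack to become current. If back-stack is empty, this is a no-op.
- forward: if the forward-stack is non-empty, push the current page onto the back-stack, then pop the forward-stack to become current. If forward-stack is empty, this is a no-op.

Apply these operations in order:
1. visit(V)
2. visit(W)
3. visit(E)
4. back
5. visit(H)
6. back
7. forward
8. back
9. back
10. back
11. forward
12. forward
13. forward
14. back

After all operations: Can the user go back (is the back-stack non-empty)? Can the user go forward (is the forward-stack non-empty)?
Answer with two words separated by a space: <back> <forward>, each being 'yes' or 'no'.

After 1 (visit(V)): cur=V back=1 fwd=0
After 2 (visit(W)): cur=W back=2 fwd=0
After 3 (visit(E)): cur=E back=3 fwd=0
After 4 (back): cur=W back=2 fwd=1
After 5 (visit(H)): cur=H back=3 fwd=0
After 6 (back): cur=W back=2 fwd=1
After 7 (forward): cur=H back=3 fwd=0
After 8 (back): cur=W back=2 fwd=1
After 9 (back): cur=V back=1 fwd=2
After 10 (back): cur=HOME back=0 fwd=3
After 11 (forward): cur=V back=1 fwd=2
After 12 (forward): cur=W back=2 fwd=1
After 13 (forward): cur=H back=3 fwd=0
After 14 (back): cur=W back=2 fwd=1

Answer: yes yes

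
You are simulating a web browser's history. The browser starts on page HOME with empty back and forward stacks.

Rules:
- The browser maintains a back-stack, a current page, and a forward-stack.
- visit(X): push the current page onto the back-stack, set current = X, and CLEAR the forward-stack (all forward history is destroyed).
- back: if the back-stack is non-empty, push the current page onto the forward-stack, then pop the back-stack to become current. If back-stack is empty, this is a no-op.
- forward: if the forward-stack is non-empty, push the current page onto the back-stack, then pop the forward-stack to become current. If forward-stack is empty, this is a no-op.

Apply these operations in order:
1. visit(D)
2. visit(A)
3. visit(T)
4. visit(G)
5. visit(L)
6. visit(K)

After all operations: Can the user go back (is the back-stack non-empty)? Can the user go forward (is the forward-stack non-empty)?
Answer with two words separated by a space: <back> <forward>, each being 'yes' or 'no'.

After 1 (visit(D)): cur=D back=1 fwd=0
After 2 (visit(A)): cur=A back=2 fwd=0
After 3 (visit(T)): cur=T back=3 fwd=0
After 4 (visit(G)): cur=G back=4 fwd=0
After 5 (visit(L)): cur=L back=5 fwd=0
After 6 (visit(K)): cur=K back=6 fwd=0

Answer: yes no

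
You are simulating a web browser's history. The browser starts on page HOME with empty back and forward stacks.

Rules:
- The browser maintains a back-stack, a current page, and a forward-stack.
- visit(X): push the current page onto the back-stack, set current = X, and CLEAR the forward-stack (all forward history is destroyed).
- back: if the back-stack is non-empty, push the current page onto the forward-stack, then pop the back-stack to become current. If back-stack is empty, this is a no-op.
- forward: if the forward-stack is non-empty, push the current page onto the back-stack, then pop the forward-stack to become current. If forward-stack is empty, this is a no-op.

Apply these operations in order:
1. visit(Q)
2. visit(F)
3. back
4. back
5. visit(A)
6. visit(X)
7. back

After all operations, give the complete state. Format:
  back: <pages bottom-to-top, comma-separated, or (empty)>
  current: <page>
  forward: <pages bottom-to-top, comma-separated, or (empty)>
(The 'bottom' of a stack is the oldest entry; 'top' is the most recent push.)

Answer: back: HOME
current: A
forward: X

Derivation:
After 1 (visit(Q)): cur=Q back=1 fwd=0
After 2 (visit(F)): cur=F back=2 fwd=0
After 3 (back): cur=Q back=1 fwd=1
After 4 (back): cur=HOME back=0 fwd=2
After 5 (visit(A)): cur=A back=1 fwd=0
After 6 (visit(X)): cur=X back=2 fwd=0
After 7 (back): cur=A back=1 fwd=1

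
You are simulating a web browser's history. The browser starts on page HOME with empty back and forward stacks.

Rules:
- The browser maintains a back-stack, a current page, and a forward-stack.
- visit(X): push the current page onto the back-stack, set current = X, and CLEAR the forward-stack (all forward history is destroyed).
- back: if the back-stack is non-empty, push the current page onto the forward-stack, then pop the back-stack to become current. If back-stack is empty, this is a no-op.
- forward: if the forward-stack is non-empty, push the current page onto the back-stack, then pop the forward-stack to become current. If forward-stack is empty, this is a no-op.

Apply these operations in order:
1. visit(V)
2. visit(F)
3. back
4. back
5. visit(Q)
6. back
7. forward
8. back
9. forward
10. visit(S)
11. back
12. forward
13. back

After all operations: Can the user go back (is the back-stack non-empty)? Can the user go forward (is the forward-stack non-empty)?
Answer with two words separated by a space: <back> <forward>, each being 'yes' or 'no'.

After 1 (visit(V)): cur=V back=1 fwd=0
After 2 (visit(F)): cur=F back=2 fwd=0
After 3 (back): cur=V back=1 fwd=1
After 4 (back): cur=HOME back=0 fwd=2
After 5 (visit(Q)): cur=Q back=1 fwd=0
After 6 (back): cur=HOME back=0 fwd=1
After 7 (forward): cur=Q back=1 fwd=0
After 8 (back): cur=HOME back=0 fwd=1
After 9 (forward): cur=Q back=1 fwd=0
After 10 (visit(S)): cur=S back=2 fwd=0
After 11 (back): cur=Q back=1 fwd=1
After 12 (forward): cur=S back=2 fwd=0
After 13 (back): cur=Q back=1 fwd=1

Answer: yes yes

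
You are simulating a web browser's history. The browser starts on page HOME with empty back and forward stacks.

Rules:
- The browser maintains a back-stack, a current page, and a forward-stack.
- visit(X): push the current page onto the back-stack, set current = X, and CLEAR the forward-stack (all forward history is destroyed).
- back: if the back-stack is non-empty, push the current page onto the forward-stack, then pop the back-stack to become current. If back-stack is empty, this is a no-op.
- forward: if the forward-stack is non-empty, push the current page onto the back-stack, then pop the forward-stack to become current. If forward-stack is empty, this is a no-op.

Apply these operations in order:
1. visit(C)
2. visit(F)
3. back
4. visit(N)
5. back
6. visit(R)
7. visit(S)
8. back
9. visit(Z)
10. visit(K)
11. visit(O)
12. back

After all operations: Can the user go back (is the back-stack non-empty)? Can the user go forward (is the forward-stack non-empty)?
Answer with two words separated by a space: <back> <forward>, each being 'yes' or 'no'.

Answer: yes yes

Derivation:
After 1 (visit(C)): cur=C back=1 fwd=0
After 2 (visit(F)): cur=F back=2 fwd=0
After 3 (back): cur=C back=1 fwd=1
After 4 (visit(N)): cur=N back=2 fwd=0
After 5 (back): cur=C back=1 fwd=1
After 6 (visit(R)): cur=R back=2 fwd=0
After 7 (visit(S)): cur=S back=3 fwd=0
After 8 (back): cur=R back=2 fwd=1
After 9 (visit(Z)): cur=Z back=3 fwd=0
After 10 (visit(K)): cur=K back=4 fwd=0
After 11 (visit(O)): cur=O back=5 fwd=0
After 12 (back): cur=K back=4 fwd=1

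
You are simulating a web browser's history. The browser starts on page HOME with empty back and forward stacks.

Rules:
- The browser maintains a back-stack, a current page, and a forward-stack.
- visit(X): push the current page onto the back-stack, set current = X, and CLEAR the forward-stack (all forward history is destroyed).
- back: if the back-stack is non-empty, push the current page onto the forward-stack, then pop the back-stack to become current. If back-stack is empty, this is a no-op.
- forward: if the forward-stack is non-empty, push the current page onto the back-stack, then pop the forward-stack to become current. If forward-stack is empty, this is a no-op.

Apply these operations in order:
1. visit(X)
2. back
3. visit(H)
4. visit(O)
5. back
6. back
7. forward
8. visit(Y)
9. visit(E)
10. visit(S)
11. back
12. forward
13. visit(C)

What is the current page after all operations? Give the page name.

After 1 (visit(X)): cur=X back=1 fwd=0
After 2 (back): cur=HOME back=0 fwd=1
After 3 (visit(H)): cur=H back=1 fwd=0
After 4 (visit(O)): cur=O back=2 fwd=0
After 5 (back): cur=H back=1 fwd=1
After 6 (back): cur=HOME back=0 fwd=2
After 7 (forward): cur=H back=1 fwd=1
After 8 (visit(Y)): cur=Y back=2 fwd=0
After 9 (visit(E)): cur=E back=3 fwd=0
After 10 (visit(S)): cur=S back=4 fwd=0
After 11 (back): cur=E back=3 fwd=1
After 12 (forward): cur=S back=4 fwd=0
After 13 (visit(C)): cur=C back=5 fwd=0

Answer: C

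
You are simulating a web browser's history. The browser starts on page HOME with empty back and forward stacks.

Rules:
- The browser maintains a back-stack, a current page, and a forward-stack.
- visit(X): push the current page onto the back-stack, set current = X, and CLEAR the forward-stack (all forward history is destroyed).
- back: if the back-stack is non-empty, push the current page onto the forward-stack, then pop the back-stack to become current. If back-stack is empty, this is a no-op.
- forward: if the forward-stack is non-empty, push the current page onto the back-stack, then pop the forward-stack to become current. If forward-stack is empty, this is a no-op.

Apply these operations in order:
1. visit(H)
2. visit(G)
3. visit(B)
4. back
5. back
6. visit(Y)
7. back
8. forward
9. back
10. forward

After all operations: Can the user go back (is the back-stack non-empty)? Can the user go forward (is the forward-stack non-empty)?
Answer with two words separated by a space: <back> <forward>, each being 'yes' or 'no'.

Answer: yes no

Derivation:
After 1 (visit(H)): cur=H back=1 fwd=0
After 2 (visit(G)): cur=G back=2 fwd=0
After 3 (visit(B)): cur=B back=3 fwd=0
After 4 (back): cur=G back=2 fwd=1
After 5 (back): cur=H back=1 fwd=2
After 6 (visit(Y)): cur=Y back=2 fwd=0
After 7 (back): cur=H back=1 fwd=1
After 8 (forward): cur=Y back=2 fwd=0
After 9 (back): cur=H back=1 fwd=1
After 10 (forward): cur=Y back=2 fwd=0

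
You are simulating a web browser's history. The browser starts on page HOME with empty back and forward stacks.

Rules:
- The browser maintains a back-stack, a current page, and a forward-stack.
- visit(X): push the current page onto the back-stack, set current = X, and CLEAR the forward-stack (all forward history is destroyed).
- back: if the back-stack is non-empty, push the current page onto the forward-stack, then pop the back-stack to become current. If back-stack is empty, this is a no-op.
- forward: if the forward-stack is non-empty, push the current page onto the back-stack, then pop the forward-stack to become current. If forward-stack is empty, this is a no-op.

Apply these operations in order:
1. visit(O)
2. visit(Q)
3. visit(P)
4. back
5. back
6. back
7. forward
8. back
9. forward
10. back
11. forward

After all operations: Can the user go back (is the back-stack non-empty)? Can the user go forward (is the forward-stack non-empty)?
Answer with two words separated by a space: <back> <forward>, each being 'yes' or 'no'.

After 1 (visit(O)): cur=O back=1 fwd=0
After 2 (visit(Q)): cur=Q back=2 fwd=0
After 3 (visit(P)): cur=P back=3 fwd=0
After 4 (back): cur=Q back=2 fwd=1
After 5 (back): cur=O back=1 fwd=2
After 6 (back): cur=HOME back=0 fwd=3
After 7 (forward): cur=O back=1 fwd=2
After 8 (back): cur=HOME back=0 fwd=3
After 9 (forward): cur=O back=1 fwd=2
After 10 (back): cur=HOME back=0 fwd=3
After 11 (forward): cur=O back=1 fwd=2

Answer: yes yes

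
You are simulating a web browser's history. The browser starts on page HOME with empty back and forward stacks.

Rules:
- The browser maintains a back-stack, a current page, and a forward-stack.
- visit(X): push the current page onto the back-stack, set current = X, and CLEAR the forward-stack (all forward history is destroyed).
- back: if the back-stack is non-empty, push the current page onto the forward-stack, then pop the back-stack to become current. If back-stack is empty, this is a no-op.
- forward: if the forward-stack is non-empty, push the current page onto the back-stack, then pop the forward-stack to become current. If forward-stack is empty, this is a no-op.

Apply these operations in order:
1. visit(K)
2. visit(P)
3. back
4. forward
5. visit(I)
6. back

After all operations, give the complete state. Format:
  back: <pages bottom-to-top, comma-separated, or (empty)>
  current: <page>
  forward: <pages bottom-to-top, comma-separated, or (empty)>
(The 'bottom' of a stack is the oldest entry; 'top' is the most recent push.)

After 1 (visit(K)): cur=K back=1 fwd=0
After 2 (visit(P)): cur=P back=2 fwd=0
After 3 (back): cur=K back=1 fwd=1
After 4 (forward): cur=P back=2 fwd=0
After 5 (visit(I)): cur=I back=3 fwd=0
After 6 (back): cur=P back=2 fwd=1

Answer: back: HOME,K
current: P
forward: I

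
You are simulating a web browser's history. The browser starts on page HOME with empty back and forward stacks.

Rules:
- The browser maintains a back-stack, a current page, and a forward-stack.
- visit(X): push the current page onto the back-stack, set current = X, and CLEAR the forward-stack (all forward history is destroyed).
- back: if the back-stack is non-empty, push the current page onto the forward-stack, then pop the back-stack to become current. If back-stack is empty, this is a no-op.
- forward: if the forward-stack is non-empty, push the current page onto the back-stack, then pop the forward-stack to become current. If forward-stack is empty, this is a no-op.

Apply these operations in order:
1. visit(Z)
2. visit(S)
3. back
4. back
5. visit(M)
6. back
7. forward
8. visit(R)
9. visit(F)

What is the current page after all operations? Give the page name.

After 1 (visit(Z)): cur=Z back=1 fwd=0
After 2 (visit(S)): cur=S back=2 fwd=0
After 3 (back): cur=Z back=1 fwd=1
After 4 (back): cur=HOME back=0 fwd=2
After 5 (visit(M)): cur=M back=1 fwd=0
After 6 (back): cur=HOME back=0 fwd=1
After 7 (forward): cur=M back=1 fwd=0
After 8 (visit(R)): cur=R back=2 fwd=0
After 9 (visit(F)): cur=F back=3 fwd=0

Answer: F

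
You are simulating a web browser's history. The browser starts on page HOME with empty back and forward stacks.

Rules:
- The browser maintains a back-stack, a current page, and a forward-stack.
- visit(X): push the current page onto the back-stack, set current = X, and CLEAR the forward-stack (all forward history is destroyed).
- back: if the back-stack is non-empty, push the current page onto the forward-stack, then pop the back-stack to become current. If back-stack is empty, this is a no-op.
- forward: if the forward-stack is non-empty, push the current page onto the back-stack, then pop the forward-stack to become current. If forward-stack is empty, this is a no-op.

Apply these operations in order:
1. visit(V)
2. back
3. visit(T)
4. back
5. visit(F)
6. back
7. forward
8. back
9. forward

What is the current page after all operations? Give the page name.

Answer: F

Derivation:
After 1 (visit(V)): cur=V back=1 fwd=0
After 2 (back): cur=HOME back=0 fwd=1
After 3 (visit(T)): cur=T back=1 fwd=0
After 4 (back): cur=HOME back=0 fwd=1
After 5 (visit(F)): cur=F back=1 fwd=0
After 6 (back): cur=HOME back=0 fwd=1
After 7 (forward): cur=F back=1 fwd=0
After 8 (back): cur=HOME back=0 fwd=1
After 9 (forward): cur=F back=1 fwd=0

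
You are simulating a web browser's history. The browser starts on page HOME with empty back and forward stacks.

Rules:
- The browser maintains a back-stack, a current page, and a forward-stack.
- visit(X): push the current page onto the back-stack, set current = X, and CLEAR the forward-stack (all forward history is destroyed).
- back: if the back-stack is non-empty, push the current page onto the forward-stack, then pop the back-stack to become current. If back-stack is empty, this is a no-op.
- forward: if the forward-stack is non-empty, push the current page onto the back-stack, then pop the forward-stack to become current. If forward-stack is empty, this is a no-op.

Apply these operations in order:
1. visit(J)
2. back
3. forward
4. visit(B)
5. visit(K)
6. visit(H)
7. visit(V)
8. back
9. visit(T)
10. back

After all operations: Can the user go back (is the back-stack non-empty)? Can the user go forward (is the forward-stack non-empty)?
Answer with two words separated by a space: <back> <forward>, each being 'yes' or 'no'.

After 1 (visit(J)): cur=J back=1 fwd=0
After 2 (back): cur=HOME back=0 fwd=1
After 3 (forward): cur=J back=1 fwd=0
After 4 (visit(B)): cur=B back=2 fwd=0
After 5 (visit(K)): cur=K back=3 fwd=0
After 6 (visit(H)): cur=H back=4 fwd=0
After 7 (visit(V)): cur=V back=5 fwd=0
After 8 (back): cur=H back=4 fwd=1
After 9 (visit(T)): cur=T back=5 fwd=0
After 10 (back): cur=H back=4 fwd=1

Answer: yes yes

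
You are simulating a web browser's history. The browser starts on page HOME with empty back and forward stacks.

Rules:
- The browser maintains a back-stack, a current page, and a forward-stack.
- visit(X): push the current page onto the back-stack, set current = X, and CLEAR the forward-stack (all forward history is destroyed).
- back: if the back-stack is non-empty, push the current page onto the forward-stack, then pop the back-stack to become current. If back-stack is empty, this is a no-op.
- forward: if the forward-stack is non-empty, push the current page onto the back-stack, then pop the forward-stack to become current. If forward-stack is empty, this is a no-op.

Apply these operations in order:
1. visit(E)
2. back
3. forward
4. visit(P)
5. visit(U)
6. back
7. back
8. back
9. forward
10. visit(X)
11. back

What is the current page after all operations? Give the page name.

After 1 (visit(E)): cur=E back=1 fwd=0
After 2 (back): cur=HOME back=0 fwd=1
After 3 (forward): cur=E back=1 fwd=0
After 4 (visit(P)): cur=P back=2 fwd=0
After 5 (visit(U)): cur=U back=3 fwd=0
After 6 (back): cur=P back=2 fwd=1
After 7 (back): cur=E back=1 fwd=2
After 8 (back): cur=HOME back=0 fwd=3
After 9 (forward): cur=E back=1 fwd=2
After 10 (visit(X)): cur=X back=2 fwd=0
After 11 (back): cur=E back=1 fwd=1

Answer: E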